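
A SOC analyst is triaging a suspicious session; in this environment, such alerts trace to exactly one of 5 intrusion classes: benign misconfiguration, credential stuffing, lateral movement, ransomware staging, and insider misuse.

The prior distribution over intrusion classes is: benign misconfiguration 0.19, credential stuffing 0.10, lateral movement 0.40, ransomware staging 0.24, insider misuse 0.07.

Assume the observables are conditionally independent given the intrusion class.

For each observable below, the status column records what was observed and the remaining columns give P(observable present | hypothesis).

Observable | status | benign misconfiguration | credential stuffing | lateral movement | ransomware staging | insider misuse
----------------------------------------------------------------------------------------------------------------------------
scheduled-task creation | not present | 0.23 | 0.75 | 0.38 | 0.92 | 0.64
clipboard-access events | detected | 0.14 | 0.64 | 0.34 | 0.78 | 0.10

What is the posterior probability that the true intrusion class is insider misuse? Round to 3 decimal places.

By Bayes' rule with conditional independence, the unnormalized weight for each hypothesis is prior × ∏ likelihoods (using 1 − P(present | H) for each absent observable):
  benign misconfiguration: 0.19 × (1 − 0.23) × 0.14 = 0.020482
  credential stuffing: 0.10 × (1 − 0.75) × 0.64 = 0.016
  lateral movement: 0.40 × (1 − 0.38) × 0.34 = 0.08432
  ransomware staging: 0.24 × (1 − 0.92) × 0.78 = 0.014976
  insider misuse: 0.07 × (1 − 0.64) × 0.10 = 0.00252
Normalizing constant Z = 0.020482 + 0.016 + 0.08432 + 0.014976 + 0.00252 = 0.1383.
P(insider misuse | evidence) = 0.00252 / 0.1383 ≈ 0.018.

0.018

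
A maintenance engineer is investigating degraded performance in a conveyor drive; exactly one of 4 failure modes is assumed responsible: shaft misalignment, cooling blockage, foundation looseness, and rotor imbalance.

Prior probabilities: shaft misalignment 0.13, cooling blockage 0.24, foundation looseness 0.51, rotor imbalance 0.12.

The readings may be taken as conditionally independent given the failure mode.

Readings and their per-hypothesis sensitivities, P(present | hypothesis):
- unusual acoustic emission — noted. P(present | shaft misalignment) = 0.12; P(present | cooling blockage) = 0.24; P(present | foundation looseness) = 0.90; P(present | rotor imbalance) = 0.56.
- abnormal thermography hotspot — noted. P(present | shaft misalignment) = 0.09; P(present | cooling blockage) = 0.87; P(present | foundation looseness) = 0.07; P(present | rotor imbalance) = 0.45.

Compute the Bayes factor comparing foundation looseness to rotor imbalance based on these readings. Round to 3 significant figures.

0.250

Take the product of per-reading likelihoods under each hypothesis, then divide.
  foundation looseness: 0.90 × 0.07 = 0.063
  rotor imbalance: 0.56 × 0.45 = 0.252
Bayes factor = 0.063 / 0.252 ≈ 0.250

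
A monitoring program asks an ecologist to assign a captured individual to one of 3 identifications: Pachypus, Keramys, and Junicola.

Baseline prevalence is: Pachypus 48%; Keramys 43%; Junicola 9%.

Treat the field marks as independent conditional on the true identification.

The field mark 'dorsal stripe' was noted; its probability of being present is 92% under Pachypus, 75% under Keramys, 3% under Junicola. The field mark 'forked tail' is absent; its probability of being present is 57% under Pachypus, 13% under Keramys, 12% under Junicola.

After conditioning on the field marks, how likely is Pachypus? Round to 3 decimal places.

For each hypothesis, the unnormalized posterior weight is prior × product of the field mark likelihoods (using 1 − P(present | H) for each absent field mark):
  Pachypus: 0.48 × 0.92 × (1 − 0.57) = 0.18989
  Keramys: 0.43 × 0.75 × (1 − 0.13) = 0.28058
  Junicola: 0.09 × 0.03 × (1 − 0.12) = 0.002376
Normalizing constant Z = 0.18989 + 0.28058 + 0.002376 = 0.47284.
P(Pachypus | evidence) = 0.18989 / 0.47284 ≈ 0.402.

0.402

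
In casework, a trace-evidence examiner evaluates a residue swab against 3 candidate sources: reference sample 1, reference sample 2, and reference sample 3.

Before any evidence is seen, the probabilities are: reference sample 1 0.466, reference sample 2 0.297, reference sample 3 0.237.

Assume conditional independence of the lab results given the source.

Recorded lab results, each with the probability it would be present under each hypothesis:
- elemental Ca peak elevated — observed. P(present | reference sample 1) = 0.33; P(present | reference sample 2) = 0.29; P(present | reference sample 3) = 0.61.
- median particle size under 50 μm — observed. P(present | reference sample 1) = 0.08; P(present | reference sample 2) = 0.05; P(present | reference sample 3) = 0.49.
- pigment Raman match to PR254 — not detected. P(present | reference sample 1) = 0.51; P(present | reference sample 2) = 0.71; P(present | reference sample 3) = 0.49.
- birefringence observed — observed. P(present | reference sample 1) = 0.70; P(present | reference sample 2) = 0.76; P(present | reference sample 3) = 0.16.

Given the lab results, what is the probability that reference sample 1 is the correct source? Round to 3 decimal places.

0.385

Multiply each prior by the joint likelihood of the lab result pattern (using 1 − P(present | H) for each absent lab result):
  reference sample 1: 0.466 × 0.33 × 0.08 × (1 − 0.51) × 0.70 = 0.0042197
  reference sample 2: 0.297 × 0.29 × 0.05 × (1 − 0.71) × 0.76 = 0.00094915
  reference sample 3: 0.237 × 0.61 × 0.49 × (1 − 0.49) × 0.16 = 0.0057805
Normalizing constant Z = 0.0042197 + 0.00094915 + 0.0057805 = 0.010949.
P(reference sample 1 | evidence) = 0.0042197 / 0.010949 ≈ 0.385.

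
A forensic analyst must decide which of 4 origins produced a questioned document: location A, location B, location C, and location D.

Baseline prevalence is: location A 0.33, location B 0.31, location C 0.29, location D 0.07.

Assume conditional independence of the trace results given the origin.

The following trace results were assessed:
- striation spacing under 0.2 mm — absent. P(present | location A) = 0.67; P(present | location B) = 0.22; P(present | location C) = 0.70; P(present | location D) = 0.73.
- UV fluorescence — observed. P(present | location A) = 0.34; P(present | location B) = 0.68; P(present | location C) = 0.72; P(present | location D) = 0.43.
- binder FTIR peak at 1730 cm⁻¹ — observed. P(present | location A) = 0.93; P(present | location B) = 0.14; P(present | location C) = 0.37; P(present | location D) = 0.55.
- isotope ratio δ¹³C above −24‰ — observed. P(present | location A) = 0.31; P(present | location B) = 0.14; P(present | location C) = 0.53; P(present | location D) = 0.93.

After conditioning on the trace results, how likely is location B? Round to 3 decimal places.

By Bayes' rule with conditional independence, the unnormalized weight for each hypothesis is prior × ∏ likelihoods (using 1 − P(present | H) for each absent trace result):
  location A: 0.33 × (1 − 0.67) × 0.34 × 0.93 × 0.31 = 0.010675
  location B: 0.31 × (1 − 0.22) × 0.68 × 0.14 × 0.14 = 0.0032227
  location C: 0.29 × (1 − 0.70) × 0.72 × 0.37 × 0.53 = 0.012284
  location D: 0.07 × (1 − 0.73) × 0.43 × 0.55 × 0.93 = 0.004157
Marginal likelihood of the evidence = 0.030338.
P(location B | evidence) = 0.0032227 / 0.030338 ≈ 0.106.

0.106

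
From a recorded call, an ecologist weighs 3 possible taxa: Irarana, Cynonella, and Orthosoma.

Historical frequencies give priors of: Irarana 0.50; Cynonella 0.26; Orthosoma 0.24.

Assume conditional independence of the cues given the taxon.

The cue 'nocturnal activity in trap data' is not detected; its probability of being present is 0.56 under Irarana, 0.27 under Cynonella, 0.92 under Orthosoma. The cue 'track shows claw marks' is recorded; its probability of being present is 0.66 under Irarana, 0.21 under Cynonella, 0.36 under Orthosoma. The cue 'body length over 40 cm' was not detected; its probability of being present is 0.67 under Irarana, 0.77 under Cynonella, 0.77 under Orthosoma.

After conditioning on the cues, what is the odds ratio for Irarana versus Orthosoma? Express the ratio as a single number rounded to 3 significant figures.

The normalizing constant cancels in an odds ratio, so compute prior × likelihood for the two hypotheses only (using 1 − P(present | H) for each absent cue):
  Irarana: 0.50 × (1 − 0.56) × 0.66 × (1 − 0.67) = 0.047916
  Orthosoma: 0.24 × (1 − 0.92) × 0.36 × (1 − 0.77) = 0.0015898
Posterior odds = 0.047916 / 0.0015898 ≈ 30.1.

30.1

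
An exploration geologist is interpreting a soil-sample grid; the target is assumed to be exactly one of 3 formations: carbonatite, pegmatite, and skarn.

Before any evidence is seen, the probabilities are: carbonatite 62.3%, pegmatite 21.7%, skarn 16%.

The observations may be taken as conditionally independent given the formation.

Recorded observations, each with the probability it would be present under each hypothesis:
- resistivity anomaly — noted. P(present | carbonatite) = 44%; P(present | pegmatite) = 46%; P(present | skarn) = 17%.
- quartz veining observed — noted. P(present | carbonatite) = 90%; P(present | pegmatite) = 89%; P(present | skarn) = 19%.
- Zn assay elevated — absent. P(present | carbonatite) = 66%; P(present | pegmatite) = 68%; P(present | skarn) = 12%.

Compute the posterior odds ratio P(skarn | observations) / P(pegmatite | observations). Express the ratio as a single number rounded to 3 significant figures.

0.160

Posterior odds equal prior odds times the likelihood ratio; only the two competing hypotheses matter (using 1 − P(present | H) for each absent observation).
  skarn: 0.160 × 0.17 × 0.19 × (1 − 0.12) = 0.0045478
  pegmatite: 0.217 × 0.46 × 0.89 × (1 − 0.68) = 0.028429
Odds(skarn : pegmatite) = 0.0045478 / 0.028429 ≈ 0.160.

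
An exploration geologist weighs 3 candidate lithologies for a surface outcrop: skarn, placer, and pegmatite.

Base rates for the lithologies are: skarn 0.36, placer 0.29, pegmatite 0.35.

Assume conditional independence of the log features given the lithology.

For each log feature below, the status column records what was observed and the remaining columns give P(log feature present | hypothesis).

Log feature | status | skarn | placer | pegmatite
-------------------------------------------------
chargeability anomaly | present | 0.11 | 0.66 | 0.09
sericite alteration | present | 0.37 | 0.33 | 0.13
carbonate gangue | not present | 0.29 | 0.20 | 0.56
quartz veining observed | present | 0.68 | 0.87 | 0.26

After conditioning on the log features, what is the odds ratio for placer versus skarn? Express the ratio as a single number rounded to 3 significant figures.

6.21

Unnormalized posterior weight (prior times the log feature likelihoods) for each of the two hypotheses (using 1 − P(present | H) for each absent log feature):
  placer: 0.29 × 0.66 × 0.33 × (1 − 0.20) × 0.87 = 0.043961
  skarn: 0.36 × 0.11 × 0.37 × (1 − 0.29) × 0.68 = 0.007074
Odds(placer : skarn) = 0.043961 / 0.007074 ≈ 6.21.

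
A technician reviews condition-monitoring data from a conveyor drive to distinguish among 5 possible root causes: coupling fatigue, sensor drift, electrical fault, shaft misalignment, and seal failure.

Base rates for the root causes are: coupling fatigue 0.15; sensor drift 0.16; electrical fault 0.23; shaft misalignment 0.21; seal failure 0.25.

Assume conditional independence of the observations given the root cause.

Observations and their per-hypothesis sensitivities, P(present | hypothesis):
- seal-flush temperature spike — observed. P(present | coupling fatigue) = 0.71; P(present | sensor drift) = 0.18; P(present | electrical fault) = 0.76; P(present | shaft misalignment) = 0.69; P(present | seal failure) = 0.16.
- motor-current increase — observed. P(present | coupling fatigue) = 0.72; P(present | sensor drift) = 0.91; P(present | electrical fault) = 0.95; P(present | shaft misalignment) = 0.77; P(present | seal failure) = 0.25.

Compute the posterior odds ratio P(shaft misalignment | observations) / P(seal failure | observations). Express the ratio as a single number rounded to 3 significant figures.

11.2

Posterior odds equal prior odds times the likelihood ratio; only the two competing hypotheses matter.
  shaft misalignment: 0.21 × 0.69 × 0.77 = 0.11157
  seal failure: 0.25 × 0.16 × 0.25 = 0.01
Odds(shaft misalignment : seal failure) = 0.11157 / 0.01 ≈ 11.2.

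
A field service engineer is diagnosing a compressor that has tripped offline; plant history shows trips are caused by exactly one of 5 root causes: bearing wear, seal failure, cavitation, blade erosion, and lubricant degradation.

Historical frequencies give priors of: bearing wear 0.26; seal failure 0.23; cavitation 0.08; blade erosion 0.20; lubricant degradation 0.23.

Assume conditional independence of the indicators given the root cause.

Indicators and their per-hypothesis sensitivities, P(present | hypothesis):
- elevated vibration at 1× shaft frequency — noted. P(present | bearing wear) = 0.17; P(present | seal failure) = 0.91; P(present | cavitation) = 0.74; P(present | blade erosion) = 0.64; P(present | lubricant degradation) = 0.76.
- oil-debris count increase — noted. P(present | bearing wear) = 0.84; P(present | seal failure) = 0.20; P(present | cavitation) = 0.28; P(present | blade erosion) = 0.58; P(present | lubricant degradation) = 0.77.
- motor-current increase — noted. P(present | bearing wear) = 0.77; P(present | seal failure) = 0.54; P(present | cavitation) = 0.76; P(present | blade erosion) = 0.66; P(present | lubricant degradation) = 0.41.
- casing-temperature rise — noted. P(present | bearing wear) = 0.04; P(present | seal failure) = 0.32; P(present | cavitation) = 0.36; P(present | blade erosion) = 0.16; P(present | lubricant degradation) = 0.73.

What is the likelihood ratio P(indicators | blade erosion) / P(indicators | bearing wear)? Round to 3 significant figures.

8.91

Joint likelihood of the indicator pattern under each hypothesis:
  blade erosion: 0.64 × 0.58 × 0.66 × 0.16 = 0.039199
  bearing wear: 0.17 × 0.84 × 0.77 × 0.04 = 0.0043982
Bayes factor = 0.039199 / 0.0043982 ≈ 8.91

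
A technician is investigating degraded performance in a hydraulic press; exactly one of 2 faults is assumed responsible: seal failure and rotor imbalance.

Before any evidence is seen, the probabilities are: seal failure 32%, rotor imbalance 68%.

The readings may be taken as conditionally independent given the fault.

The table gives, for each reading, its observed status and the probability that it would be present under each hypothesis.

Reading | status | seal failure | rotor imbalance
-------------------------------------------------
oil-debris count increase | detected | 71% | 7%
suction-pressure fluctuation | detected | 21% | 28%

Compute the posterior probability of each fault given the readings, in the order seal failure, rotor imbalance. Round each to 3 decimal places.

Multiply each prior by the joint likelihood of the reading pattern:
  seal failure: 0.32 × 0.71 × 0.21 = 0.047712
  rotor imbalance: 0.68 × 0.07 × 0.28 = 0.013328
The unnormalized weights sum to 0.06104.
P(seal failure | evidence) = 0.047712 / 0.06104 ≈ 0.782
P(rotor imbalance | evidence) = 0.013328 / 0.06104 ≈ 0.218

0.782, 0.218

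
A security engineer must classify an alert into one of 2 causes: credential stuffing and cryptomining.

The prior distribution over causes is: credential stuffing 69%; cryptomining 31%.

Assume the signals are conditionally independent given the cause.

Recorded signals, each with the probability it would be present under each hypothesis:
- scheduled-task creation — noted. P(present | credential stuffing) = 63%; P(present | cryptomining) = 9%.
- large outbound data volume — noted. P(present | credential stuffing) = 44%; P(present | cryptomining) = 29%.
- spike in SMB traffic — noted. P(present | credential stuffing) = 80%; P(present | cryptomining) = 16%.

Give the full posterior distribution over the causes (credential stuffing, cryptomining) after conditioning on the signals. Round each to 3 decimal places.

0.992, 0.008

Multiply each prior by the joint likelihood of the signal pattern:
  credential stuffing: 0.69 × 0.63 × 0.44 × 0.80 = 0.15301
  cryptomining: 0.31 × 0.09 × 0.29 × 0.16 = 0.0012946
Marginal likelihood of the evidence = 0.15431.
P(credential stuffing | evidence) = 0.15301 / 0.15431 ≈ 0.992
P(cryptomining | evidence) = 0.0012946 / 0.15431 ≈ 0.008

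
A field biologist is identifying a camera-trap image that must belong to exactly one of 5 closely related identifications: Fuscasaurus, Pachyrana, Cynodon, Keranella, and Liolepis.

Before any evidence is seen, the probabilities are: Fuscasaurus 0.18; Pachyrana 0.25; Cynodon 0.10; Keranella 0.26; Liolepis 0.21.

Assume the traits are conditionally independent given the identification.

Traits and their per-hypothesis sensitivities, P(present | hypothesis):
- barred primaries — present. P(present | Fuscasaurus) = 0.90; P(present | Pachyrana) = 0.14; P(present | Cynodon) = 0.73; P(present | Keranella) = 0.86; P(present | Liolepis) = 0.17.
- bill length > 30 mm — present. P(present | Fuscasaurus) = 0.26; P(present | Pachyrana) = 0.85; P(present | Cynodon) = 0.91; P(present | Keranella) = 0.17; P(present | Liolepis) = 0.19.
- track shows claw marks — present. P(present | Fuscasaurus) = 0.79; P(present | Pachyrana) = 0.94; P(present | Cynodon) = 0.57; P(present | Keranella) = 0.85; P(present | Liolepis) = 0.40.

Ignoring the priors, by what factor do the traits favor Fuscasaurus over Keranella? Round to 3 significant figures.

1.49

The Bayes factor is the ratio of the joint likelihoods of the trait pattern under the two hypotheses.
  Fuscasaurus: 0.90 × 0.26 × 0.79 = 0.18486
  Keranella: 0.86 × 0.17 × 0.85 = 0.12427
Bayes factor = 0.18486 / 0.12427 ≈ 1.49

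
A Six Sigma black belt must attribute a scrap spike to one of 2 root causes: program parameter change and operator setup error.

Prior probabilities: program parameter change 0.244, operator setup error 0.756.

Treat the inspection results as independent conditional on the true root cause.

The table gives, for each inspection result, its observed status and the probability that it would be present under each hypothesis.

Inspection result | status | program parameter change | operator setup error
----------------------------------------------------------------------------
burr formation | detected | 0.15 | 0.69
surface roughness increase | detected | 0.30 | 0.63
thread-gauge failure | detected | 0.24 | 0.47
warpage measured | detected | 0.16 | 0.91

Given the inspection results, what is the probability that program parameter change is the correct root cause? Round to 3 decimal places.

0.003

By Bayes' rule with conditional independence, the unnormalized weight for each hypothesis is prior × ∏ likelihoods:
  program parameter change: 0.244 × 0.15 × 0.30 × 0.24 × 0.16 = 0.00042163
  operator setup error: 0.756 × 0.69 × 0.63 × 0.47 × 0.91 = 0.14056
The unnormalized weights sum to 0.14098.
P(program parameter change | evidence) = 0.00042163 / 0.14098 ≈ 0.003.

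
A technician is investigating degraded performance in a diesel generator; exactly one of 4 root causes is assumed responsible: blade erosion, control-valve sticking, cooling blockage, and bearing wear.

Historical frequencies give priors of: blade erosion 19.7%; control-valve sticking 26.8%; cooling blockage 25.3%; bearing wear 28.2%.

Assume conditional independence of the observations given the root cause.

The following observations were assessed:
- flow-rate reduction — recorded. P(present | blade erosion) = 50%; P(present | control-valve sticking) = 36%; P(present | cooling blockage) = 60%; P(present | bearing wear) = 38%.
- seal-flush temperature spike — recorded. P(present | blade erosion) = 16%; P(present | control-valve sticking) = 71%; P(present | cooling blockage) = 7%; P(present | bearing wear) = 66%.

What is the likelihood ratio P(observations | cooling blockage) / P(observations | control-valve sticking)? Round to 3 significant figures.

0.164

Joint likelihood of the evidence pattern under each hypothesis:
  cooling blockage: 0.60 × 0.07 = 0.042
  control-valve sticking: 0.36 × 0.71 = 0.2556
Bayes factor = 0.042 / 0.2556 ≈ 0.164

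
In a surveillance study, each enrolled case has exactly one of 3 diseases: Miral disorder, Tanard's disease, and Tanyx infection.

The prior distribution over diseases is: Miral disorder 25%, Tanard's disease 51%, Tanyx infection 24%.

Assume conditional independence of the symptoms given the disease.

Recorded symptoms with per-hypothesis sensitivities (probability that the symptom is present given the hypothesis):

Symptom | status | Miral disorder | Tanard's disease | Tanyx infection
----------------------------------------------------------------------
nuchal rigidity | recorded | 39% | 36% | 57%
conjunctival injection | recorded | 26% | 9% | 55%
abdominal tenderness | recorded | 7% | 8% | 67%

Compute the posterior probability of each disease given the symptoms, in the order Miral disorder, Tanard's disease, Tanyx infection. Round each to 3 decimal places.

For each hypothesis, the unnormalized posterior weight is prior × product of the symptom likelihoods:
  Miral disorder: 0.25 × 0.39 × 0.26 × 0.07 = 0.0017745
  Tanard's disease: 0.51 × 0.36 × 0.09 × 0.08 = 0.0013219
  Tanyx infection: 0.24 × 0.57 × 0.55 × 0.67 = 0.050411
Normalizing constant Z = 0.0017745 + 0.0013219 + 0.050411 = 0.053507.
P(Miral disorder | evidence) = 0.0017745 / 0.053507 ≈ 0.033
P(Tanard's disease | evidence) = 0.0013219 / 0.053507 ≈ 0.025
P(Tanyx infection | evidence) = 0.050411 / 0.053507 ≈ 0.942

0.033, 0.025, 0.942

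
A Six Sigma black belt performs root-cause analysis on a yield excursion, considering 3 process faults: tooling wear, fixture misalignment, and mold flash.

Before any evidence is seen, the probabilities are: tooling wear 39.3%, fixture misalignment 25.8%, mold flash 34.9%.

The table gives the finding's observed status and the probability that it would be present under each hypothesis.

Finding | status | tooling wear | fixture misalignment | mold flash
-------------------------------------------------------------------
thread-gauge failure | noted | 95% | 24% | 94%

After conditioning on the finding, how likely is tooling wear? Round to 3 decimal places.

Multiply each prior by the likelihood of the finding:
  tooling wear: 0.393 × 0.95 = 0.37335
  fixture misalignment: 0.258 × 0.24 = 0.06192
  mold flash: 0.349 × 0.94 = 0.32806
The unnormalized weights sum to 0.76333.
P(tooling wear | evidence) = 0.37335 / 0.76333 ≈ 0.489.

0.489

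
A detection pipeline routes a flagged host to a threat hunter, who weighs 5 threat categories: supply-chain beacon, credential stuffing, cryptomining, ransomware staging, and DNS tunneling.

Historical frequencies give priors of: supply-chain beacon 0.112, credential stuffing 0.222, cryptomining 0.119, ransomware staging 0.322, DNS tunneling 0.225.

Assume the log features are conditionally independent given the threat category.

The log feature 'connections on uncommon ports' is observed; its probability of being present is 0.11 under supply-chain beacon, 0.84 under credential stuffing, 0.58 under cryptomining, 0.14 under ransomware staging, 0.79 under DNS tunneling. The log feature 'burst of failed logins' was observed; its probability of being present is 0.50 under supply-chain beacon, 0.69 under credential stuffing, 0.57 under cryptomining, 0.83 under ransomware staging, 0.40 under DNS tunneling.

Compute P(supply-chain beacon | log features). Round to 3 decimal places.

For each hypothesis, the unnormalized posterior weight is prior × product of the log feature likelihoods:
  supply-chain beacon: 0.112 × 0.11 × 0.50 = 0.00616
  credential stuffing: 0.222 × 0.84 × 0.69 = 0.12867
  cryptomining: 0.119 × 0.58 × 0.57 = 0.039341
  ransomware staging: 0.322 × 0.14 × 0.83 = 0.037416
  DNS tunneling: 0.225 × 0.79 × 0.40 = 0.0711
Marginal likelihood of the evidence = 0.28269.
P(supply-chain beacon | evidence) = 0.00616 / 0.28269 ≈ 0.022.

0.022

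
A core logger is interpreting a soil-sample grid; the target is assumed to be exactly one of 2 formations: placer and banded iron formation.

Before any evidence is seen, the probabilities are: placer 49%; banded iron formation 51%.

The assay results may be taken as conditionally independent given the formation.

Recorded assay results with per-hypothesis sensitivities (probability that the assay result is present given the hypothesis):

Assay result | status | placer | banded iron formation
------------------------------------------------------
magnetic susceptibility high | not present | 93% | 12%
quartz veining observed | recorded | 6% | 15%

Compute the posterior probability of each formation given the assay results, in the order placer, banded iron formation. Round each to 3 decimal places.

0.030, 0.970

For each hypothesis, the unnormalized posterior weight is prior × product of the assay result likelihoods (using 1 − P(present | H) for each absent assay result):
  placer: 0.49 × (1 − 0.93) × 0.06 = 0.002058
  banded iron formation: 0.51 × (1 − 0.12) × 0.15 = 0.06732
The unnormalized weights sum to 0.069378.
P(placer | evidence) = 0.002058 / 0.069378 ≈ 0.030
P(banded iron formation | evidence) = 0.06732 / 0.069378 ≈ 0.970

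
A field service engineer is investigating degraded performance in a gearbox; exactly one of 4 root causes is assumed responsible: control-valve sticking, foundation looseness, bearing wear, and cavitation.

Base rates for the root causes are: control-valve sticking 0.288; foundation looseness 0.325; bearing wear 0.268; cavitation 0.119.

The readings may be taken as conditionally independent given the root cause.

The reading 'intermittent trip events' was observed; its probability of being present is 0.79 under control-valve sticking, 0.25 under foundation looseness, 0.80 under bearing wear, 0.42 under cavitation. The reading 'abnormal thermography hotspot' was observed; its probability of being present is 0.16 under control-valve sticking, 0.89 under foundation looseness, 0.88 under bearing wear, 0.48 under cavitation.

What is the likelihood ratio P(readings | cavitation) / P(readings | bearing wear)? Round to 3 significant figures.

Joint likelihood of the reading pattern under each hypothesis:
  cavitation: 0.42 × 0.48 = 0.2016
  bearing wear: 0.80 × 0.88 = 0.704
Bayes factor = 0.2016 / 0.704 ≈ 0.286

0.286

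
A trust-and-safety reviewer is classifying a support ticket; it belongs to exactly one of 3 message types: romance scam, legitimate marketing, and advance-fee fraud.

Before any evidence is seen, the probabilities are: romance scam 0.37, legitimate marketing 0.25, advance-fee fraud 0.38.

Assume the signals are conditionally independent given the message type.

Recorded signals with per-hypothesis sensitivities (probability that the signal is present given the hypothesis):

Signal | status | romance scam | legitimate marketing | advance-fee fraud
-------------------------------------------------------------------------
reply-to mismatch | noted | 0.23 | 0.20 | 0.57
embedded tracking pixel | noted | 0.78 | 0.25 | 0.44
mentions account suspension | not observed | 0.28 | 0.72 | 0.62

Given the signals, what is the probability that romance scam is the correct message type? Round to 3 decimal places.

0.546

For each hypothesis, the unnormalized posterior weight is prior × product of the signal likelihoods (using 1 − P(present | H) for each absent signal):
  romance scam: 0.37 × 0.23 × 0.78 × (1 − 0.28) = 0.047792
  legitimate marketing: 0.25 × 0.20 × 0.25 × (1 − 0.72) = 0.0035
  advance-fee fraud: 0.38 × 0.57 × 0.44 × (1 − 0.62) = 0.036216
Normalizing constant Z = 0.047792 + 0.0035 + 0.036216 = 0.087508.
P(romance scam | evidence) = 0.047792 / 0.087508 ≈ 0.546.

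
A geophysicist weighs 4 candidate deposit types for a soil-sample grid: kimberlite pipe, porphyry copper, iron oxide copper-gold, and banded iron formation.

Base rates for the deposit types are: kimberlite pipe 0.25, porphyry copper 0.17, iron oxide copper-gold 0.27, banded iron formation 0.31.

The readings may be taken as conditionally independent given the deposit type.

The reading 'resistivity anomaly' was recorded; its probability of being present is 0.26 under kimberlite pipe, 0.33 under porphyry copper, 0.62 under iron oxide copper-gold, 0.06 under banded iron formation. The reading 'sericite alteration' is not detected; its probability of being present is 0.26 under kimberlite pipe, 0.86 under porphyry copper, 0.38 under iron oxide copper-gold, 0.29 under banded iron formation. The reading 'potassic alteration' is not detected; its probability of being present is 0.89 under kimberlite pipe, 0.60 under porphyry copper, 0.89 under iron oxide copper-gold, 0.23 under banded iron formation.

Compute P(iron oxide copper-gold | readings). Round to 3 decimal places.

0.380

Multiply each prior by the joint likelihood of the reading pattern (using 1 − P(present | H) for each absent reading):
  kimberlite pipe: 0.25 × 0.26 × (1 − 0.26) × (1 − 0.89) = 0.005291
  porphyry copper: 0.17 × 0.33 × (1 − 0.86) × (1 − 0.60) = 0.0031416
  iron oxide copper-gold: 0.27 × 0.62 × (1 − 0.38) × (1 − 0.89) = 0.011417
  banded iron formation: 0.31 × 0.06 × (1 − 0.29) × (1 − 0.23) = 0.010169
Normalizing constant Z = 0.005291 + 0.0031416 + 0.011417 + 0.010169 = 0.030018.
P(iron oxide copper-gold | evidence) = 0.011417 / 0.030018 ≈ 0.380.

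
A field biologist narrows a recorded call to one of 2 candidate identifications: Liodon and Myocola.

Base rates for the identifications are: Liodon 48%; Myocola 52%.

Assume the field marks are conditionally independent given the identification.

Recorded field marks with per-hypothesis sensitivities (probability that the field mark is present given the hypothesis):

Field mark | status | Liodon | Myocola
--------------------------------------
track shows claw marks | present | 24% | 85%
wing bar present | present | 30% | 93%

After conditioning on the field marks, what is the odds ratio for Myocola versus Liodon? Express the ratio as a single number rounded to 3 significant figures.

The normalizing constant cancels in an odds ratio, so compute prior × likelihood for the two hypotheses only:
  Myocola: 0.52 × 0.85 × 0.93 = 0.41106
  Liodon: 0.48 × 0.24 × 0.30 = 0.03456
Posterior odds = 0.41106 / 0.03456 ≈ 11.9.

11.9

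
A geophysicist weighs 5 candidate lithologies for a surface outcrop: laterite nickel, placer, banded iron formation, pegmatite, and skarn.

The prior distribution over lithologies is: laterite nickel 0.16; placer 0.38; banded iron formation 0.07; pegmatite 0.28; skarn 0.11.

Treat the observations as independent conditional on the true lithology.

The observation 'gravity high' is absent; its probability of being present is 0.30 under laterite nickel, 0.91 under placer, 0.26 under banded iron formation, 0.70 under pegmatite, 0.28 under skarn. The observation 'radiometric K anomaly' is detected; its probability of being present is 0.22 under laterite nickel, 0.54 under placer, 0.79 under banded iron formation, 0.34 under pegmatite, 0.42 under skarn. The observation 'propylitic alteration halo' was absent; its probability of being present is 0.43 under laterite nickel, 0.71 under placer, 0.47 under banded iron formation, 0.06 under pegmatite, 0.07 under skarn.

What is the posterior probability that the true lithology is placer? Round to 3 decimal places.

By Bayes' rule with conditional independence, the unnormalized weight for each hypothesis is prior × ∏ likelihoods (using 1 − P(present | H) for each absent observation):
  laterite nickel: 0.16 × (1 − 0.30) × 0.22 × (1 − 0.43) = 0.014045
  placer: 0.38 × (1 − 0.91) × 0.54 × (1 − 0.71) = 0.0053557
  banded iron formation: 0.07 × (1 − 0.26) × 0.79 × (1 − 0.47) = 0.021689
  pegmatite: 0.28 × (1 − 0.70) × 0.34 × (1 − 0.06) = 0.026846
  skarn: 0.11 × (1 − 0.28) × 0.42 × (1 − 0.07) = 0.030936
The unnormalized weights sum to 0.098871.
P(placer | evidence) = 0.0053557 / 0.098871 ≈ 0.054.

0.054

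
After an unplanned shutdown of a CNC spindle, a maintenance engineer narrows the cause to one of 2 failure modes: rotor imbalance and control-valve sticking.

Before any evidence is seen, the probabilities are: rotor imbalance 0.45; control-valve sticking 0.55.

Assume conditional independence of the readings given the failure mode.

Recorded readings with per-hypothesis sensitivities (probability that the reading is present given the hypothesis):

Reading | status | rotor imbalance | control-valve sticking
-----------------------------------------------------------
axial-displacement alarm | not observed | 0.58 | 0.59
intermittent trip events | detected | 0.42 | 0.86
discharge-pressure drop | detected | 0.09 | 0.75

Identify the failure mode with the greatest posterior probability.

control-valve sticking

By Bayes' rule with conditional independence, the unnormalized weight for each hypothesis is prior × ∏ likelihoods (using 1 − P(present | H) for each absent reading):
  rotor imbalance: 0.45 × (1 − 0.58) × 0.42 × 0.09 = 0.0071442
  control-valve sticking: 0.55 × (1 − 0.59) × 0.86 × 0.75 = 0.14545
Marginal likelihood of the evidence = 0.15259.
P(rotor imbalance | evidence) ≈ 0.0071442 / 0.15259 ≈ 0.047
P(control-valve sticking | evidence) ≈ 0.14545 / 0.15259 ≈ 0.953
The largest is 0.953, so control-valve sticking is most probable.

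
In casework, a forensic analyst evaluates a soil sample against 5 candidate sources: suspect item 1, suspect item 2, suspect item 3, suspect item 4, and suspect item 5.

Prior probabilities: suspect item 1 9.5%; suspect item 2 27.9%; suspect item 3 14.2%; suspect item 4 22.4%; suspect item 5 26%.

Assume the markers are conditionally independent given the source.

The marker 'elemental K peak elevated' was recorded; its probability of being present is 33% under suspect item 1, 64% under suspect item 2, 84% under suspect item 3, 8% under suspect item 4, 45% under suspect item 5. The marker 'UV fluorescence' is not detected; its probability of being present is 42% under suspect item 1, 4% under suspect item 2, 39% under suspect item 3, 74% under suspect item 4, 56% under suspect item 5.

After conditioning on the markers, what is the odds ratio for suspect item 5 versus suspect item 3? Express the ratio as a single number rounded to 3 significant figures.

Unnormalized posterior weight (prior times the marker likelihoods) for each of the two hypotheses (using 1 − P(present | H) for each absent marker):
  suspect item 5: 0.260 × 0.45 × (1 − 0.56) = 0.05148
  suspect item 3: 0.142 × 0.84 × (1 − 0.39) = 0.072761
Posterior odds = 0.05148 / 0.072761 ≈ 0.708.

0.708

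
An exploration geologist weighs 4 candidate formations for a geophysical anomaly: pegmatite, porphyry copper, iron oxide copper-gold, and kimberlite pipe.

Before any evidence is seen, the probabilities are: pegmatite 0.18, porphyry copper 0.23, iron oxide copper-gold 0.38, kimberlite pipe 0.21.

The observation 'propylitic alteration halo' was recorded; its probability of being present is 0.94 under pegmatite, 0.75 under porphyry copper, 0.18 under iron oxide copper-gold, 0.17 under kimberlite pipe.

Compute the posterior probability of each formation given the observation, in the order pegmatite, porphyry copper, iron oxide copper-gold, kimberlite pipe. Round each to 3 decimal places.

0.380, 0.387, 0.153, 0.080

For each hypothesis, the unnormalized posterior weight is prior × likelihood:
  pegmatite: 0.18 × 0.94 = 0.1692
  porphyry copper: 0.23 × 0.75 = 0.1725
  iron oxide copper-gold: 0.38 × 0.18 = 0.0684
  kimberlite pipe: 0.21 × 0.17 = 0.0357
Marginal likelihood of the evidence = 0.4458.
P(pegmatite | evidence) = 0.1692 / 0.4458 ≈ 0.380
P(porphyry copper | evidence) = 0.1725 / 0.4458 ≈ 0.387
P(iron oxide copper-gold | evidence) = 0.0684 / 0.4458 ≈ 0.153
P(kimberlite pipe | evidence) = 0.0357 / 0.4458 ≈ 0.080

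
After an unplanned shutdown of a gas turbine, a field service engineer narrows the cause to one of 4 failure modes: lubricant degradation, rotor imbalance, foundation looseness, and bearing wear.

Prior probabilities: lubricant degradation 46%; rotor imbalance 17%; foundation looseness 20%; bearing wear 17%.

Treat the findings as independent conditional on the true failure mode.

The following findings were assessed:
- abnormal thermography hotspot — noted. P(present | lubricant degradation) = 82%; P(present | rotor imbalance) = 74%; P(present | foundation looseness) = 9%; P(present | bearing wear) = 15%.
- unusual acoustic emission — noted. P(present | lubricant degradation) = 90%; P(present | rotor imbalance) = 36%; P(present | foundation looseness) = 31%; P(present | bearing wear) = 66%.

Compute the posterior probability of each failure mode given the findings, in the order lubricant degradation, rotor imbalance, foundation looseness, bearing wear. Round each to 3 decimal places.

For each hypothesis, the unnormalized posterior weight is prior × product of the finding likelihoods:
  lubricant degradation: 0.46 × 0.82 × 0.90 = 0.33948
  rotor imbalance: 0.17 × 0.74 × 0.36 = 0.045288
  foundation looseness: 0.20 × 0.09 × 0.31 = 0.00558
  bearing wear: 0.17 × 0.15 × 0.66 = 0.01683
Marginal likelihood of the evidence = 0.40718.
P(lubricant degradation | evidence) = 0.33948 / 0.40718 ≈ 0.834
P(rotor imbalance | evidence) = 0.045288 / 0.40718 ≈ 0.111
P(foundation looseness | evidence) = 0.00558 / 0.40718 ≈ 0.014
P(bearing wear | evidence) = 0.01683 / 0.40718 ≈ 0.041

0.834, 0.111, 0.014, 0.041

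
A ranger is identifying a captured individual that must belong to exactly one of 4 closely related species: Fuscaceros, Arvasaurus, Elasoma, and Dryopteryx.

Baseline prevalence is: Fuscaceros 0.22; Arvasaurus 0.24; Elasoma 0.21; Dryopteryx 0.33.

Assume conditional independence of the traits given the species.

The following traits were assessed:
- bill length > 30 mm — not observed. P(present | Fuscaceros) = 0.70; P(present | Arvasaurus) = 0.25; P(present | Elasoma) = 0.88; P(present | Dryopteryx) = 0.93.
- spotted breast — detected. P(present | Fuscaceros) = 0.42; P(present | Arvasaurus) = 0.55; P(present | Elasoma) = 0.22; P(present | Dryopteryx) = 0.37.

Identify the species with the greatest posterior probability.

For each hypothesis, the unnormalized posterior weight is prior × product of the trait likelihoods (using 1 − P(present | H) for each absent trait):
  Fuscaceros: 0.22 × (1 − 0.70) × 0.42 = 0.02772
  Arvasaurus: 0.24 × (1 − 0.25) × 0.55 = 0.099
  Elasoma: 0.21 × (1 − 0.88) × 0.22 = 0.005544
  Dryopteryx: 0.33 × (1 − 0.93) × 0.37 = 0.008547
The unnormalized weights sum to 0.14081.
P(Fuscaceros | evidence) ≈ 0.02772 / 0.14081 ≈ 0.197
P(Arvasaurus | evidence) ≈ 0.099 / 0.14081 ≈ 0.703
P(Elasoma | evidence) ≈ 0.005544 / 0.14081 ≈ 0.039
P(Dryopteryx | evidence) ≈ 0.008547 / 0.14081 ≈ 0.061
The largest is 0.703, so Arvasaurus is most probable.

Arvasaurus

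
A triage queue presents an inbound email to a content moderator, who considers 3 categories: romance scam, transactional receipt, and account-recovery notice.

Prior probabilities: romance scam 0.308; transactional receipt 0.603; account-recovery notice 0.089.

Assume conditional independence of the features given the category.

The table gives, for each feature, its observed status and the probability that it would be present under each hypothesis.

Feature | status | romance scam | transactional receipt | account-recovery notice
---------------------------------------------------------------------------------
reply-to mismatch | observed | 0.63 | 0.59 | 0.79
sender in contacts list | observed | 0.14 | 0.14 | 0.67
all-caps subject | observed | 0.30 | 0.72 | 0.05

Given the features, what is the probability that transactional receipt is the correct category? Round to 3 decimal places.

For each hypothesis, the unnormalized posterior weight is prior × product of the feature likelihoods:
  romance scam: 0.308 × 0.63 × 0.14 × 0.30 = 0.0081497
  transactional receipt: 0.603 × 0.59 × 0.14 × 0.72 = 0.035862
  account-recovery notice: 0.089 × 0.79 × 0.67 × 0.05 = 0.0023554
The unnormalized weights sum to 0.046367.
P(transactional receipt | evidence) = 0.035862 / 0.046367 ≈ 0.773.

0.773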